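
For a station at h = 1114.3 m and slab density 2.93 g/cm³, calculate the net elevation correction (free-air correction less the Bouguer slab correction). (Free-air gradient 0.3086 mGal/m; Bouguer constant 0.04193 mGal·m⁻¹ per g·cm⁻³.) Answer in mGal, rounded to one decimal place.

Combined gradient = 0.3086 − 0.04193 × 2.93 = 0.1857451 mGal/m
Combined elevation correction = 0.1857451 × 1114.3 = 207.0 mGal

207.0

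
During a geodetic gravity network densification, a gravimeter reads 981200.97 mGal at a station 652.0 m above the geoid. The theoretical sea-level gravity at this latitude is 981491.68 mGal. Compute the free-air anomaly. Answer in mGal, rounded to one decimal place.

-89.5

Free-air correction = 0.3086 × 652.0 = 201.21 mGal
Free-air anomaly = 981200.97 − 981491.68 + (201.21) = -89.50 mGal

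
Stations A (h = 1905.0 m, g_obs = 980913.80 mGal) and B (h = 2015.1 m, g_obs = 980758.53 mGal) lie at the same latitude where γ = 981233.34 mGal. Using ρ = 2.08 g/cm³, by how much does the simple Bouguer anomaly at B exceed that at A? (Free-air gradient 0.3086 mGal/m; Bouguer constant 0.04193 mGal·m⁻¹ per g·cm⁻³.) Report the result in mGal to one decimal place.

Δg_SB(A) = 980913.80 − 981233.34 + 0.3086×1905.0 − 0.04193×2.08×1905.0 = 102.20 mGal
Δg_SB(B) = 980758.53 − 981233.34 + 0.3086×2015.1 − 0.04193×2.08×2015.1 = -28.70 mGal
Difference = -28.70 − (102.20) = -130.90 mGal

-130.9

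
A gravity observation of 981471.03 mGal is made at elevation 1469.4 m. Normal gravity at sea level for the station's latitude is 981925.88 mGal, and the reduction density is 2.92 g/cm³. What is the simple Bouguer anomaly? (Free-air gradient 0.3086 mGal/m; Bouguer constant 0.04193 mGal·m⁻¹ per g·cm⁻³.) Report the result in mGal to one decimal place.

-181.3

Free-air correction = 0.3086 × 1469.4 = 453.46 mGal
Free-air anomaly = 981471.03 − 981925.88 + (453.46) = -1.39 mGal
Bouguer slab correction = 0.04193 × 2.92 × 1469.4 = 179.91 mGal
Simple Bouguer anomaly = -1.39 − (179.91) = -181.30 mGal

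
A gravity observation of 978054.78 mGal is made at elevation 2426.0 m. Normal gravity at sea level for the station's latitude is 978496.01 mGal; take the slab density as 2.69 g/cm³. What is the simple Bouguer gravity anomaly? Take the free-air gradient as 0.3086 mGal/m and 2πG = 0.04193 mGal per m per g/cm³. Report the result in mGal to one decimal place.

33.8

Free-air correction = 0.3086 × 2426.0 = 748.66 mGal
Free-air anomaly = 978054.78 − 978496.01 + (748.66) = 307.43 mGal
Bouguer slab correction = 0.04193 × 2.69 × 2426.0 = 273.63 mGal
Simple Bouguer anomaly = 307.43 − (273.63) = 33.80 mGal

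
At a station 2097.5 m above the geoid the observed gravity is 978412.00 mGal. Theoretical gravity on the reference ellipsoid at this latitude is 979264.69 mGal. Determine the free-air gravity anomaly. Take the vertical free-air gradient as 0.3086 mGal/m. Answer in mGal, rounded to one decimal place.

-205.4

Free-air correction = 0.3086 × 2097.5 = 647.29 mGal
Free-air anomaly = 978412.00 − 979264.69 + (647.29) = -205.40 mGal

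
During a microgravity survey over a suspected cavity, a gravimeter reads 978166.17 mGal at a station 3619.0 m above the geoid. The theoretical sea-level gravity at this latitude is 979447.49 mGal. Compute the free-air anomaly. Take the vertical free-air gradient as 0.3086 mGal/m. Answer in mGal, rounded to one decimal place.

-164.5

Free-air correction = 0.3086 × 3619.0 = 1116.82 mGal
Free-air anomaly = 978166.17 − 979447.49 + (1116.82) = -164.50 mGal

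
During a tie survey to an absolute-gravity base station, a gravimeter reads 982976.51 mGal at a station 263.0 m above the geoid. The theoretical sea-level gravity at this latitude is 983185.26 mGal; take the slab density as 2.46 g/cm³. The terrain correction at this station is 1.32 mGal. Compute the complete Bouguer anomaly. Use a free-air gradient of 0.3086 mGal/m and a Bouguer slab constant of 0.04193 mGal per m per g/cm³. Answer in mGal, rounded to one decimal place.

Free-air correction = 0.3086 × 263.0 = 81.16 mGal
Free-air anomaly = 982976.51 − 983185.26 + (81.16) = -127.59 mGal
Bouguer slab correction = 0.04193 × 2.46 × 263.0 = 27.13 mGal
Simple Bouguer anomaly = -127.59 − (27.13) = -154.72 mGal
Complete Bouguer anomaly = -154.72 + 1.32 = -153.40 mGal

-153.4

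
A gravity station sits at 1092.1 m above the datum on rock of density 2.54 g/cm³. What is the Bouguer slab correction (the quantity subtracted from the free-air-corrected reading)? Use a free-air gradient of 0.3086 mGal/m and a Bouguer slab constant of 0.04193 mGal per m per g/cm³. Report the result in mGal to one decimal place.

Bouguer slab correction = 0.04193 × 2.54 × 1092.1 = 116.3 mGal

116.3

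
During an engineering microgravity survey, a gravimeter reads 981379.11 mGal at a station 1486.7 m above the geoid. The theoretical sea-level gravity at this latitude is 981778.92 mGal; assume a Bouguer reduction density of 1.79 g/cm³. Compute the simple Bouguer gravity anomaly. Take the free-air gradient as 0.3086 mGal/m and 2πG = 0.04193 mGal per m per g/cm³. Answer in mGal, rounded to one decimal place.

-52.6

Free-air correction = 0.3086 × 1486.7 = 458.80 mGal
Free-air anomaly = 981379.11 − 981778.92 + (458.80) = 58.99 mGal
Bouguer slab correction = 0.04193 × 1.79 × 1486.7 = 111.58 mGal
Simple Bouguer anomaly = 58.99 − (111.58) = -52.59 mGal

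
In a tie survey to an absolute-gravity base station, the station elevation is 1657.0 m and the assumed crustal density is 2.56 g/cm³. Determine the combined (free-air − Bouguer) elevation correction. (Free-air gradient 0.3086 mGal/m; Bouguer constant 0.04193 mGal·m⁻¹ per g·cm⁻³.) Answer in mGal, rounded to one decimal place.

333.5

Combined gradient = 0.3086 − 0.04193 × 2.56 = 0.2012592 mGal/m
Combined elevation correction = 0.2012592 × 1657.0 = 333.5 mGal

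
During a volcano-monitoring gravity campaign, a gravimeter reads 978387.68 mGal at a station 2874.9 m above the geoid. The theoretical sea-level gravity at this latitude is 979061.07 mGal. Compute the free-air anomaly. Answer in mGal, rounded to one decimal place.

Free-air correction = 0.3086 × 2874.9 = 887.19 mGal
Free-air anomaly = 978387.68 − 979061.07 + (887.19) = 213.80 mGal

213.8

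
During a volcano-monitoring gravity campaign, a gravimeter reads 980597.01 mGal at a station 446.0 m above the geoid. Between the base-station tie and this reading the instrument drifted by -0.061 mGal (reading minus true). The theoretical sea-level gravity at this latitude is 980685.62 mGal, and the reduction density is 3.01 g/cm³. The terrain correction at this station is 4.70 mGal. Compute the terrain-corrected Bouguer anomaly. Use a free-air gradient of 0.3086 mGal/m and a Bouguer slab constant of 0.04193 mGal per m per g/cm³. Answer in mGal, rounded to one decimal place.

-2.5

Drift-corrected reading = 980597.01 − (-0.061) = 980597.071 mGal
Free-air correction = 0.3086 × 446.0 = 137.64 mGal
Free-air anomaly = 980597.071 − 980685.62 + (137.64) = 49.091 mGal
Bouguer slab correction = 0.04193 × 3.01 × 446.0 = 56.29 mGal
Simple Bouguer anomaly = 49.091 − (56.29) = -7.199 mGal
Complete Bouguer anomaly = -7.199 + 4.70 = -2.499 mGal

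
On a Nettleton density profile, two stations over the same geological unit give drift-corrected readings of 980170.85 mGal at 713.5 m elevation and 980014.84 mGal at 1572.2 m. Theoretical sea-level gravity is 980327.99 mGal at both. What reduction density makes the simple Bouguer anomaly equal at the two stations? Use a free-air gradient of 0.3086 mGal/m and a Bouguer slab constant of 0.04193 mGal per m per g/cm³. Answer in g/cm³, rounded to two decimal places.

3.03

Δg_obs = 980014.84 − 980170.85 = -156.01 mGal over Δh = 1572.2 − 713.5 = 858.7 m
Equal Bouguer anomalies ⇒ Δg_obs + (0.3086 − 0.04193ρ)·Δh = 0
0.3086 − 0.04193ρ = −Δg_obs/Δh = 0.18168
ρ = (0.3086 − 0.18168) / 0.04193 = 3.03 g/cm³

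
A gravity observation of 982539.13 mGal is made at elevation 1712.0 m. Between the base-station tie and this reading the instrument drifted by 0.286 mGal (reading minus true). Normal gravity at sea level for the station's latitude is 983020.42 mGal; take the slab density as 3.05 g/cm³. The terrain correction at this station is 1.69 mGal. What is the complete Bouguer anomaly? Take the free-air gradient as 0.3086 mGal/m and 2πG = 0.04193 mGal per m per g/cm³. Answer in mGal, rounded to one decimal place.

Drift-corrected reading = 982539.13 − (0.286) = 982538.844 mGal
Free-air correction = 0.3086 × 1712.0 = 528.32 mGal
Free-air anomaly = 982538.844 − 983020.42 + (528.32) = 46.744 mGal
Bouguer slab correction = 0.04193 × 3.05 × 1712.0 = 218.94 mGal
Simple Bouguer anomaly = 46.744 − (218.94) = -172.196 mGal
Complete Bouguer anomaly = -172.196 + 1.69 = -170.506 mGal

-170.5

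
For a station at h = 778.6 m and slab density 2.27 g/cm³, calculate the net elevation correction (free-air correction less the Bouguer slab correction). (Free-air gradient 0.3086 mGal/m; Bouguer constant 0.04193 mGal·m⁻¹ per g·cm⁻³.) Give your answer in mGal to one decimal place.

Combined gradient = 0.3086 − 0.04193 × 2.27 = 0.2134189 mGal/m
Combined elevation correction = 0.2134189 × 778.6 = 166.2 mGal

166.2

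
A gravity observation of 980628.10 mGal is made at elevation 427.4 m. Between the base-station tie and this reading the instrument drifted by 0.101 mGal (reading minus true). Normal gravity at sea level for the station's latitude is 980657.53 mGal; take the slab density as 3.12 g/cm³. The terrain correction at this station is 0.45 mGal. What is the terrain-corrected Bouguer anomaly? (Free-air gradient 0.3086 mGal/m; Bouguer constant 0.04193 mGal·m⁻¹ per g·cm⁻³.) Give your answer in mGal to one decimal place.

Drift-corrected reading = 980628.10 − (0.101) = 980627.999 mGal
Free-air correction = 0.3086 × 427.4 = 131.90 mGal
Free-air anomaly = 980627.999 − 980657.53 + (131.90) = 102.369 mGal
Bouguer slab correction = 0.04193 × 3.12 × 427.4 = 55.91 mGal
Simple Bouguer anomaly = 102.369 − (55.91) = 46.459 mGal
Complete Bouguer anomaly = 46.459 + 0.45 = 46.909 mGal

46.9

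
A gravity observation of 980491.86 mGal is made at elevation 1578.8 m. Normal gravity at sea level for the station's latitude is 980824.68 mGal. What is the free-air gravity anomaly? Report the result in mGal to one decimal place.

154.4

Free-air correction = 0.3086 × 1578.8 = 487.22 mGal
Free-air anomaly = 980491.86 − 980824.68 + (487.22) = 154.40 mGal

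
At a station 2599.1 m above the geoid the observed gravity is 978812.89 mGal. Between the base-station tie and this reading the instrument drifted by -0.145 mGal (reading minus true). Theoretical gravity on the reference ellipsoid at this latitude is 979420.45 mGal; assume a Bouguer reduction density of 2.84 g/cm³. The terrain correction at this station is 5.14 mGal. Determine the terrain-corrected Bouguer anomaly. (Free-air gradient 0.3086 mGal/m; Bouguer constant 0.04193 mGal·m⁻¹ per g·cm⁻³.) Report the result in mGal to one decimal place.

Drift-corrected reading = 978812.89 − (-0.145) = 978813.035 mGal
Free-air correction = 0.3086 × 2599.1 = 802.08 mGal
Free-air anomaly = 978813.035 − 979420.45 + (802.08) = 194.665 mGal
Bouguer slab correction = 0.04193 × 2.84 × 2599.1 = 309.50 mGal
Simple Bouguer anomaly = 194.665 − (309.50) = -114.835 mGal
Complete Bouguer anomaly = -114.835 + 5.14 = -109.695 mGal

-109.7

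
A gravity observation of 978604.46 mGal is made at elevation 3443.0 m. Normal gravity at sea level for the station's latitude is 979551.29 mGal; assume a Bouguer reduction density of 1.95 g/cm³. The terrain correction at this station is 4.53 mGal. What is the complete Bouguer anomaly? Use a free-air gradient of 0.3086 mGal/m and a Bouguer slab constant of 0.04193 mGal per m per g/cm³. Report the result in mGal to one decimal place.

Free-air correction = 0.3086 × 3443.0 = 1062.51 mGal
Free-air anomaly = 978604.46 − 979551.29 + (1062.51) = 115.68 mGal
Bouguer slab correction = 0.04193 × 1.95 × 3443.0 = 281.51 mGal
Simple Bouguer anomaly = 115.68 − (281.51) = -165.83 mGal
Complete Bouguer anomaly = -165.83 + 4.53 = -161.30 mGal

-161.3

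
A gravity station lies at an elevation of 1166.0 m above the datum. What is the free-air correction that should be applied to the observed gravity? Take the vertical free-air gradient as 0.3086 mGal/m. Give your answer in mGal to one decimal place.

359.8

Free-air correction = 0.3086 × 1166.0 = 359.8 mGal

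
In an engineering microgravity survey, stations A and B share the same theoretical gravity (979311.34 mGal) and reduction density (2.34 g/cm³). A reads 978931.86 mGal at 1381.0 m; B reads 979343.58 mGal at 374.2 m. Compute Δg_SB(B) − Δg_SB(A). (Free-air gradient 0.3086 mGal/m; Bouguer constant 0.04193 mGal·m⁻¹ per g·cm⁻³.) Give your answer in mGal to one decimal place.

Δg_SB(A) = 978931.86 − 979311.34 + 0.3086×1381.0 − 0.04193×2.34×1381.0 = -88.80 mGal
Δg_SB(B) = 979343.58 − 979311.34 + 0.3086×374.2 − 0.04193×2.34×374.2 = 111.00 mGal
Difference = 111.00 − (-88.80) = 199.80 mGal

199.8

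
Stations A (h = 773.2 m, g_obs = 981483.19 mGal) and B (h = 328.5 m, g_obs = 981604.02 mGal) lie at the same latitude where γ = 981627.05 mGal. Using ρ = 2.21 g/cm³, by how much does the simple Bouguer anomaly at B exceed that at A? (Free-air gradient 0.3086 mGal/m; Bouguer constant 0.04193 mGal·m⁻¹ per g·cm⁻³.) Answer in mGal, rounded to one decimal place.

Δg_SB(A) = 981483.19 − 981627.05 + 0.3086×773.2 − 0.04193×2.21×773.2 = 23.10 mGal
Δg_SB(B) = 981604.02 − 981627.05 + 0.3086×328.5 − 0.04193×2.21×328.5 = 47.90 mGal
Difference = 47.90 − (23.10) = 24.80 mGal

24.8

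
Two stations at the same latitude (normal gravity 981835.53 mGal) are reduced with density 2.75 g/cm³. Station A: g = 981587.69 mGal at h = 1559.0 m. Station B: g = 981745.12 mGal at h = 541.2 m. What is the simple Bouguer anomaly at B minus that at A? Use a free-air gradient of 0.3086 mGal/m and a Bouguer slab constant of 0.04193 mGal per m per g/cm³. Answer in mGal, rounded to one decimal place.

Δg_SB(A) = 981587.69 − 981835.53 + 0.3086×1559.0 − 0.04193×2.75×1559.0 = 53.50 mGal
Δg_SB(B) = 981745.12 − 981835.53 + 0.3086×541.2 − 0.04193×2.75×541.2 = 14.20 mGal
Difference = 14.20 − (53.50) = -39.30 mGal

-39.3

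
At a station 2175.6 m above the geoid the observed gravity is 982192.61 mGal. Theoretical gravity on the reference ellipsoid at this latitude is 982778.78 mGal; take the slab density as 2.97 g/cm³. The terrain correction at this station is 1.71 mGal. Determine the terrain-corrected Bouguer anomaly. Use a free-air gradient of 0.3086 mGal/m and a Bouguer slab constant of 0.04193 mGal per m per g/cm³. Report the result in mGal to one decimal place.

-184.0

Free-air correction = 0.3086 × 2175.6 = 671.39 mGal
Free-air anomaly = 982192.61 − 982778.78 + (671.39) = 85.22 mGal
Bouguer slab correction = 0.04193 × 2.97 × 2175.6 = 270.93 mGal
Simple Bouguer anomaly = 85.22 − (270.93) = -185.71 mGal
Complete Bouguer anomaly = -185.71 + 1.71 = -184.00 mGal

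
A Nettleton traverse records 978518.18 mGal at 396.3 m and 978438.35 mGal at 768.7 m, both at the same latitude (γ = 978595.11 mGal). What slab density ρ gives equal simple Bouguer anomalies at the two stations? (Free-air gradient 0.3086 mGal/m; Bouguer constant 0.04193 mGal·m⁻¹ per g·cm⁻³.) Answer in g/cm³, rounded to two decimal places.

Δg_obs = 978438.35 − 978518.18 = -79.83 mGal over Δh = 768.7 − 396.3 = 372.4 m
Equal Bouguer anomalies ⇒ Δg_obs + (0.3086 − 0.04193ρ)·Δh = 0
0.3086 − 0.04193ρ = −Δg_obs/Δh = 0.21437
ρ = (0.3086 − 0.21437) / 0.04193 = 2.25 g/cm³

2.25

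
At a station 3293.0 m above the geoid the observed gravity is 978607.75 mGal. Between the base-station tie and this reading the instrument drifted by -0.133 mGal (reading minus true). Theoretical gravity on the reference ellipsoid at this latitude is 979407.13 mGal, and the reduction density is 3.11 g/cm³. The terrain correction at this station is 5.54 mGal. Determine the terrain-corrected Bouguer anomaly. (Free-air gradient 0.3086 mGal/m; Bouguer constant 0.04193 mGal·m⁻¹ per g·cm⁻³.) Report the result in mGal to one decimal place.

-206.9

Drift-corrected reading = 978607.75 − (-0.133) = 978607.883 mGal
Free-air correction = 0.3086 × 3293.0 = 1016.22 mGal
Free-air anomaly = 978607.883 − 979407.13 + (1016.22) = 216.973 mGal
Bouguer slab correction = 0.04193 × 3.11 × 3293.0 = 429.41 mGal
Simple Bouguer anomaly = 216.973 − (429.41) = -212.437 mGal
Complete Bouguer anomaly = -212.437 + 5.54 = -206.897 mGal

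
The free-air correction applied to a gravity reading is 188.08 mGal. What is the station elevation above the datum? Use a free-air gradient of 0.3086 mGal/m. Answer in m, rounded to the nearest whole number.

h = 188.08 / 0.3086 = 609.46 m

609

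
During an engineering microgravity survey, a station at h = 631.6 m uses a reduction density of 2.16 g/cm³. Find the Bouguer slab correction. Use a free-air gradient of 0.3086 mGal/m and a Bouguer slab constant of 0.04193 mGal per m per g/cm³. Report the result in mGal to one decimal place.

57.2

Bouguer slab correction = 0.04193 × 2.16 × 631.6 = 57.2 mGal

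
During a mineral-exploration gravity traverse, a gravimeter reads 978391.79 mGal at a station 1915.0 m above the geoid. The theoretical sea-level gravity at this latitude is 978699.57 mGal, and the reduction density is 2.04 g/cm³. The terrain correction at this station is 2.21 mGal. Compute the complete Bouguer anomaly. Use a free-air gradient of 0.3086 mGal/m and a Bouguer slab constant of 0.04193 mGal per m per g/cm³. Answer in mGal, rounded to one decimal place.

121.6

Free-air correction = 0.3086 × 1915.0 = 590.97 mGal
Free-air anomaly = 978391.79 − 978699.57 + (590.97) = 283.19 mGal
Bouguer slab correction = 0.04193 × 2.04 × 1915.0 = 163.80 mGal
Simple Bouguer anomaly = 283.19 − (163.80) = 119.39 mGal
Complete Bouguer anomaly = 119.39 + 2.21 = 121.60 mGal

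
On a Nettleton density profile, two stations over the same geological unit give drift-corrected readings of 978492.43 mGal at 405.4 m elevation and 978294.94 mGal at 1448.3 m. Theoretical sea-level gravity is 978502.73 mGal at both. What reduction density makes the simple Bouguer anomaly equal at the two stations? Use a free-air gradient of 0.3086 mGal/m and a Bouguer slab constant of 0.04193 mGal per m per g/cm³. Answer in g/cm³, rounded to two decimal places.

2.84

Δg_obs = 978294.94 − 978492.43 = -197.49 mGal over Δh = 1448.3 − 405.4 = 1042.9 m
Equal Bouguer anomalies ⇒ Δg_obs + (0.3086 − 0.04193ρ)·Δh = 0
0.3086 − 0.04193ρ = −Δg_obs/Δh = 0.18937
ρ = (0.3086 − 0.18937) / 0.04193 = 2.84 g/cm³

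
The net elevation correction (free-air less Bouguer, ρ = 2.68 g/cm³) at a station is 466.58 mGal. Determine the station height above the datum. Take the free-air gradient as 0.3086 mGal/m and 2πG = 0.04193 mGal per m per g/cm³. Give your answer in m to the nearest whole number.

Combined gradient = 0.3086 − 0.04193 × 2.68 = 0.1962276 mGal/m
h = 466.58 / 0.1962276 = 2377.75 m

2378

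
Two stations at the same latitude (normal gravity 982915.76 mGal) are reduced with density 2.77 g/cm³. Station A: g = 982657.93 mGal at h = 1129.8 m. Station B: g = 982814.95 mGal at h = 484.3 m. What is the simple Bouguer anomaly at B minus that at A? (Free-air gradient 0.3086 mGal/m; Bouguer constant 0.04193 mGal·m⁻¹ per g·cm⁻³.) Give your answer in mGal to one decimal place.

32.8

Δg_SB(A) = 982657.93 − 982915.76 + 0.3086×1129.8 − 0.04193×2.77×1129.8 = -40.40 mGal
Δg_SB(B) = 982814.95 − 982915.76 + 0.3086×484.3 − 0.04193×2.77×484.3 = -7.60 mGal
Difference = -7.60 − (-40.40) = 32.80 mGal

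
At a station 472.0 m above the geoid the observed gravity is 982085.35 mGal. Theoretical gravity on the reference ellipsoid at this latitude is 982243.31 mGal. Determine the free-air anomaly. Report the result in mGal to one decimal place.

Free-air correction = 0.3086 × 472.0 = 145.66 mGal
Free-air anomaly = 982085.35 − 982243.31 + (145.66) = -12.30 mGal

-12.3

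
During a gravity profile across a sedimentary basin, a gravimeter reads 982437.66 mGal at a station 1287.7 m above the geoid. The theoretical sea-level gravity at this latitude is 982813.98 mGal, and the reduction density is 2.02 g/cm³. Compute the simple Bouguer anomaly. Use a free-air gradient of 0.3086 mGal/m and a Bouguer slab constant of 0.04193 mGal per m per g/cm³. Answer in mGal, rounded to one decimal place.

-88.0

Free-air correction = 0.3086 × 1287.7 = 397.38 mGal
Free-air anomaly = 982437.66 − 982813.98 + (397.38) = 21.06 mGal
Bouguer slab correction = 0.04193 × 2.02 × 1287.7 = 109.07 mGal
Simple Bouguer anomaly = 21.06 − (109.07) = -88.01 mGal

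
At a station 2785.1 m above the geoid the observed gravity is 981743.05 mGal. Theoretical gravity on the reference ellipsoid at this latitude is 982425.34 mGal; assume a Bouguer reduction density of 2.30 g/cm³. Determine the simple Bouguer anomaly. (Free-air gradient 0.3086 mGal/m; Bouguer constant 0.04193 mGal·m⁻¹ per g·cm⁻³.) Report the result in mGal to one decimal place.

Free-air correction = 0.3086 × 2785.1 = 859.48 mGal
Free-air anomaly = 981743.05 − 982425.34 + (859.48) = 177.19 mGal
Bouguer slab correction = 0.04193 × 2.30 × 2785.1 = 268.59 mGal
Simple Bouguer anomaly = 177.19 − (268.59) = -91.40 mGal

-91.4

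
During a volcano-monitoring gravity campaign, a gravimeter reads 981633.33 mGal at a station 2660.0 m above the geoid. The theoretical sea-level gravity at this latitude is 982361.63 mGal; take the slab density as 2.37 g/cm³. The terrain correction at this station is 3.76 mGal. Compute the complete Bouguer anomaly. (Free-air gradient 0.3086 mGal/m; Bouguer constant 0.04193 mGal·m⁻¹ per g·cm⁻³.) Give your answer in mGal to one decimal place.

Free-air correction = 0.3086 × 2660.0 = 820.88 mGal
Free-air anomaly = 981633.33 − 982361.63 + (820.88) = 92.58 mGal
Bouguer slab correction = 0.04193 × 2.37 × 2660.0 = 264.34 mGal
Simple Bouguer anomaly = 92.58 − (264.34) = -171.76 mGal
Complete Bouguer anomaly = -171.76 + 3.76 = -168.00 mGal

-168.0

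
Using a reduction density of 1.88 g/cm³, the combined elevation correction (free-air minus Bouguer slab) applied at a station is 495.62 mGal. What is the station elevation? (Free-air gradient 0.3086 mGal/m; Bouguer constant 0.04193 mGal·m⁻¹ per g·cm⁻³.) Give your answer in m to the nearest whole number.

Combined gradient = 0.3086 − 0.04193 × 1.88 = 0.2297716 mGal/m
h = 495.62 / 0.2297716 = 2157.01 m

2157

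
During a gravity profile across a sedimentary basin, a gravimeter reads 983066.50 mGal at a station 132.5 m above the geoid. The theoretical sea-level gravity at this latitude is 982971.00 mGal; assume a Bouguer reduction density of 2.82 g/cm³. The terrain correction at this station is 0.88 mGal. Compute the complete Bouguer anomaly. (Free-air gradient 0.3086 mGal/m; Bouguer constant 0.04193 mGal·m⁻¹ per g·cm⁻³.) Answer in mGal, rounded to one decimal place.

121.6

Free-air correction = 0.3086 × 132.5 = 40.89 mGal
Free-air anomaly = 983066.50 − 982971.00 + (40.89) = 136.39 mGal
Bouguer slab correction = 0.04193 × 2.82 × 132.5 = 15.67 mGal
Simple Bouguer anomaly = 136.39 − (15.67) = 120.72 mGal
Complete Bouguer anomaly = 120.72 + 0.88 = 121.60 mGal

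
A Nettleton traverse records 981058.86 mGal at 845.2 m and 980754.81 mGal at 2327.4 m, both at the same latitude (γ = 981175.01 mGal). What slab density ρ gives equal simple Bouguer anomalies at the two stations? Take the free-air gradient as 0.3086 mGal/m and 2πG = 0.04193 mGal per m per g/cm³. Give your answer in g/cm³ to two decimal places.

2.47

Δg_obs = 980754.81 − 981058.86 = -304.05 mGal over Δh = 2327.4 − 845.2 = 1482.2 m
Equal Bouguer anomalies ⇒ Δg_obs + (0.3086 − 0.04193ρ)·Δh = 0
0.3086 − 0.04193ρ = −Δg_obs/Δh = 0.20513
ρ = (0.3086 − 0.20513) / 0.04193 = 2.47 g/cm³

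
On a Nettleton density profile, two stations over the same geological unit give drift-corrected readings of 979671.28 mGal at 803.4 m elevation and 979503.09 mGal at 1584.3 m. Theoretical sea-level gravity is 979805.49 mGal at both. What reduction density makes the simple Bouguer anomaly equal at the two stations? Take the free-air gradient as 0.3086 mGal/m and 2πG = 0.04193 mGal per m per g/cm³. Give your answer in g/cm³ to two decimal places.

2.22

Δg_obs = 979503.09 − 979671.28 = -168.19 mGal over Δh = 1584.3 − 803.4 = 780.9 m
Equal Bouguer anomalies ⇒ Δg_obs + (0.3086 − 0.04193ρ)·Δh = 0
0.3086 − 0.04193ρ = −Δg_obs/Δh = 0.21538
ρ = (0.3086 − 0.21538) / 0.04193 = 2.22 g/cm³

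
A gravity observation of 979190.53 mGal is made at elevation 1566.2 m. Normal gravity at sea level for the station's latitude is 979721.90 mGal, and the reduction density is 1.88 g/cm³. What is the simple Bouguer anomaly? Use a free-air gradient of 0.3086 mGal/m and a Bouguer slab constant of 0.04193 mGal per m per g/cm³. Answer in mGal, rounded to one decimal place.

Free-air correction = 0.3086 × 1566.2 = 483.33 mGal
Free-air anomaly = 979190.53 − 979721.90 + (483.33) = -48.04 mGal
Bouguer slab correction = 0.04193 × 1.88 × 1566.2 = 123.46 mGal
Simple Bouguer anomaly = -48.04 − (123.46) = -171.50 mGal

-171.5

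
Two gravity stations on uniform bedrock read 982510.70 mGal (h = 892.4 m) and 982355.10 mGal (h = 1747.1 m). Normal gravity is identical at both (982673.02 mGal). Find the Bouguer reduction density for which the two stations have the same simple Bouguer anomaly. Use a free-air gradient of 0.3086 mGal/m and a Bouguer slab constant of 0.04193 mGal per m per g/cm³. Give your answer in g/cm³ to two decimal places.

3.02

Δg_obs = 982355.10 − 982510.70 = -155.60 mGal over Δh = 1747.1 − 892.4 = 854.7 m
Equal Bouguer anomalies ⇒ Δg_obs + (0.3086 − 0.04193ρ)·Δh = 0
0.3086 − 0.04193ρ = −Δg_obs/Δh = 0.18205
ρ = (0.3086 − 0.18205) / 0.04193 = 3.02 g/cm³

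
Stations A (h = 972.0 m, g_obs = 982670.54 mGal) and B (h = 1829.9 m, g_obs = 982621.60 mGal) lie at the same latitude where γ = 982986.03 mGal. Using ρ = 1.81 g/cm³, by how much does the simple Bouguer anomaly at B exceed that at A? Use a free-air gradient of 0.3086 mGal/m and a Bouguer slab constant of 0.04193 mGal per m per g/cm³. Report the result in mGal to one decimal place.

Δg_SB(A) = 982670.54 − 982986.03 + 0.3086×972.0 − 0.04193×1.81×972.0 = -89.30 mGal
Δg_SB(B) = 982621.60 − 982986.03 + 0.3086×1829.9 − 0.04193×1.81×1829.9 = 61.40 mGal
Difference = 61.40 − (-89.30) = 150.70 mGal

150.7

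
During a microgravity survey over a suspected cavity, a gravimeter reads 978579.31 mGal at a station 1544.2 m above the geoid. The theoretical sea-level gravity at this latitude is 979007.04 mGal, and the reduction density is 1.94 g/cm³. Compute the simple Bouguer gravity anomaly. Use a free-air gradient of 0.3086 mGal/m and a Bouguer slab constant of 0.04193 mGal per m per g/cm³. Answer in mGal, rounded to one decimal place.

Free-air correction = 0.3086 × 1544.2 = 476.54 mGal
Free-air anomaly = 978579.31 − 979007.04 + (476.54) = 48.81 mGal
Bouguer slab correction = 0.04193 × 1.94 × 1544.2 = 125.61 mGal
Simple Bouguer anomaly = 48.81 − (125.61) = -76.80 mGal

-76.8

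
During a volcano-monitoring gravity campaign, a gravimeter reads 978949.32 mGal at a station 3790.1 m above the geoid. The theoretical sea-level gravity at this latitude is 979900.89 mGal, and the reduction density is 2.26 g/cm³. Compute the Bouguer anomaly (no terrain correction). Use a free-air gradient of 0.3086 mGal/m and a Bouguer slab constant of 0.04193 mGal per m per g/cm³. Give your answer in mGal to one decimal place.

-141.1

Free-air correction = 0.3086 × 3790.1 = 1169.62 mGal
Free-air anomaly = 978949.32 − 979900.89 + (1169.62) = 218.05 mGal
Bouguer slab correction = 0.04193 × 2.26 × 3790.1 = 359.16 mGal
Simple Bouguer anomaly = 218.05 − (359.16) = -141.11 mGal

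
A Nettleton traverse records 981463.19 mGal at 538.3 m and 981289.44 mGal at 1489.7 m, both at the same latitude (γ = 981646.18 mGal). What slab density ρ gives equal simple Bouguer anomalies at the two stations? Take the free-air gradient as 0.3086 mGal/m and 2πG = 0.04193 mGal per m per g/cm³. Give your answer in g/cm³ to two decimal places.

3.00

Δg_obs = 981289.44 − 981463.19 = -173.75 mGal over Δh = 1489.7 − 538.3 = 951.4 m
Equal Bouguer anomalies ⇒ Δg_obs + (0.3086 − 0.04193ρ)·Δh = 0
0.3086 − 0.04193ρ = −Δg_obs/Δh = 0.18263
ρ = (0.3086 − 0.18263) / 0.04193 = 3.00 g/cm³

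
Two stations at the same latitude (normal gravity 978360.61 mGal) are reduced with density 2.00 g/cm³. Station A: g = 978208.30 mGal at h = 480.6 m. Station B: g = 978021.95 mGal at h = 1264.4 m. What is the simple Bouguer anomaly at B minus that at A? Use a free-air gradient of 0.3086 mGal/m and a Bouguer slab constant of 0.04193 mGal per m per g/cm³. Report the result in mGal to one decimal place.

-10.2

Δg_SB(A) = 978208.30 − 978360.61 + 0.3086×480.6 − 0.04193×2.00×480.6 = -44.30 mGal
Δg_SB(B) = 978021.95 − 978360.61 + 0.3086×1264.4 − 0.04193×2.00×1264.4 = -54.50 mGal
Difference = -54.50 − (-44.30) = -10.20 mGal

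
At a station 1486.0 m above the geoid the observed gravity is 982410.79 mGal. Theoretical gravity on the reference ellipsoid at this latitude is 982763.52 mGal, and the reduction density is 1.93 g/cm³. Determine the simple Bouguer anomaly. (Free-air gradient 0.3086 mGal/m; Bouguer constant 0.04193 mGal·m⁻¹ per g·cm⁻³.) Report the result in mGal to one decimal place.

Free-air correction = 0.3086 × 1486.0 = 458.58 mGal
Free-air anomaly = 982410.79 − 982763.52 + (458.58) = 105.85 mGal
Bouguer slab correction = 0.04193 × 1.93 × 1486.0 = 120.25 mGal
Simple Bouguer anomaly = 105.85 − (120.25) = -14.40 mGal

-14.4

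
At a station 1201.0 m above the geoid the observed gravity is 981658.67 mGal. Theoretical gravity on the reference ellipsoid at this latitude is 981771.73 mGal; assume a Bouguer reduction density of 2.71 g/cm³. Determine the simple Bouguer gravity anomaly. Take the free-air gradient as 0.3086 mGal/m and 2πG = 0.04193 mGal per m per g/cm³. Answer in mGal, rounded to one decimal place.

121.1

Free-air correction = 0.3086 × 1201.0 = 370.63 mGal
Free-air anomaly = 981658.67 − 981771.73 + (370.63) = 257.57 mGal
Bouguer slab correction = 0.04193 × 2.71 × 1201.0 = 136.47 mGal
Simple Bouguer anomaly = 257.57 − (136.47) = 121.10 mGal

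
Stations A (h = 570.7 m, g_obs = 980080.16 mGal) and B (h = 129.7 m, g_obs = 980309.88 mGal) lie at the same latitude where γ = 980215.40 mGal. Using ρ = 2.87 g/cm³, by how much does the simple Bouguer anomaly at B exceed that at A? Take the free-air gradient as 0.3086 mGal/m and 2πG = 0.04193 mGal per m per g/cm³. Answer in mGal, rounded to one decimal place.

146.7

Δg_SB(A) = 980080.16 − 980215.40 + 0.3086×570.7 − 0.04193×2.87×570.7 = -27.80 mGal
Δg_SB(B) = 980309.88 − 980215.40 + 0.3086×129.7 − 0.04193×2.87×129.7 = 118.90 mGal
Difference = 118.90 − (-27.80) = 146.70 mGal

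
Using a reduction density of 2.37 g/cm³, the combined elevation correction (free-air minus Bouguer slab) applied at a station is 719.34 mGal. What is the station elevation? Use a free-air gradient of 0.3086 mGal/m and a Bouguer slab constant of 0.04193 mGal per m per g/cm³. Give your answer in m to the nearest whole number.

3438

Combined gradient = 0.3086 − 0.04193 × 2.37 = 0.2092259 mGal/m
h = 719.34 / 0.2092259 = 3438.10 m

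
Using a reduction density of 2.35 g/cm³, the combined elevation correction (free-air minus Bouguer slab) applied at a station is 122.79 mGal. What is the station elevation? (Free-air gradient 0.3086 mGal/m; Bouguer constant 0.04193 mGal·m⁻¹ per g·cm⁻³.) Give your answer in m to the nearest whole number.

585

Combined gradient = 0.3086 − 0.04193 × 2.35 = 0.2100645 mGal/m
h = 122.79 / 0.2100645 = 584.53 m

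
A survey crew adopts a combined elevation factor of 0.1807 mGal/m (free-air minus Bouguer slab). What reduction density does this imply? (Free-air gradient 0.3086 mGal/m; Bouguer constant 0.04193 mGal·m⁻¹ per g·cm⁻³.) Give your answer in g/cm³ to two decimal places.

3.05

0.1807 = 0.3086 − 0.04193 × ρ
ρ = (0.3086 − 0.1807) / 0.04193 = 3.05 g/cm³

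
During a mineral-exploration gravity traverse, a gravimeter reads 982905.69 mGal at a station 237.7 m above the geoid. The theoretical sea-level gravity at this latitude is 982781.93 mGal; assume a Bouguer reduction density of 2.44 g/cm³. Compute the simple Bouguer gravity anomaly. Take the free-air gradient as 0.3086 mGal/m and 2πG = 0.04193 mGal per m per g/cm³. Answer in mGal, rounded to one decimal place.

172.8

Free-air correction = 0.3086 × 237.7 = 73.35 mGal
Free-air anomaly = 982905.69 − 982781.93 + (73.35) = 197.11 mGal
Bouguer slab correction = 0.04193 × 2.44 × 237.7 = 24.32 mGal
Simple Bouguer anomaly = 197.11 − (24.32) = 172.79 mGal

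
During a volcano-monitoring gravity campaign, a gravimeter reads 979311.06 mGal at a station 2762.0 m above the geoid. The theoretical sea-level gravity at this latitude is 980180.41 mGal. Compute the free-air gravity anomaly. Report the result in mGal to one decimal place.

Free-air correction = 0.3086 × 2762.0 = 852.35 mGal
Free-air anomaly = 979311.06 − 980180.41 + (852.35) = -17.00 mGal

-17.0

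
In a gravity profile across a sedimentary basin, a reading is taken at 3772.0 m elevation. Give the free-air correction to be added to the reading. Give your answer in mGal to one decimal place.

1164.0

Free-air correction = 0.3086 × 3772.0 = 1164.0 mGal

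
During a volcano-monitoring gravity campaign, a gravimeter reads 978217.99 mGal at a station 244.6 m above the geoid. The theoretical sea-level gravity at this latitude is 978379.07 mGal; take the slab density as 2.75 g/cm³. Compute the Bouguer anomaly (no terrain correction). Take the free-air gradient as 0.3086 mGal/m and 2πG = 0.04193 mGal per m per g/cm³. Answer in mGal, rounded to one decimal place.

-113.8

Free-air correction = 0.3086 × 244.6 = 75.48 mGal
Free-air anomaly = 978217.99 − 978379.07 + (75.48) = -85.60 mGal
Bouguer slab correction = 0.04193 × 2.75 × 244.6 = 28.20 mGal
Simple Bouguer anomaly = -85.60 − (28.20) = -113.80 mGal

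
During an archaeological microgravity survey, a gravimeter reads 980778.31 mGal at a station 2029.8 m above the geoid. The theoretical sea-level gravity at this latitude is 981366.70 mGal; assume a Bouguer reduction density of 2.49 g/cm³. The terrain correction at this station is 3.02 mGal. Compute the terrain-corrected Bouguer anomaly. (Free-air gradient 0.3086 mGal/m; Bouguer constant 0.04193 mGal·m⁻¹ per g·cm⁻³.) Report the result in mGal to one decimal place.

-170.9

Free-air correction = 0.3086 × 2029.8 = 626.40 mGal
Free-air anomaly = 980778.31 − 981366.70 + (626.40) = 38.01 mGal
Bouguer slab correction = 0.04193 × 2.49 × 2029.8 = 211.92 mGal
Simple Bouguer anomaly = 38.01 − (211.92) = -173.91 mGal
Complete Bouguer anomaly = -173.91 + 3.02 = -170.89 mGal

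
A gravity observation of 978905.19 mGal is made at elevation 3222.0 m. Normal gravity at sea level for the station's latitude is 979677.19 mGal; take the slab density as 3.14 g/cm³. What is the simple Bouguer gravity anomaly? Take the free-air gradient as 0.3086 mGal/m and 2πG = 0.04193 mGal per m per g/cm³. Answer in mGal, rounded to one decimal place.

-201.9

Free-air correction = 0.3086 × 3222.0 = 994.31 mGal
Free-air anomaly = 978905.19 − 979677.19 + (994.31) = 222.31 mGal
Bouguer slab correction = 0.04193 × 3.14 × 3222.0 = 424.21 mGal
Simple Bouguer anomaly = 222.31 − (424.21) = -201.90 mGal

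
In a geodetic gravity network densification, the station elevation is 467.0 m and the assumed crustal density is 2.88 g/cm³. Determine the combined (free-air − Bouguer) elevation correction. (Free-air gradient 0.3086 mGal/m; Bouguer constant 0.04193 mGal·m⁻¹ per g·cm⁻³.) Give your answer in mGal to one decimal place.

87.7

Combined gradient = 0.3086 − 0.04193 × 2.88 = 0.1878416 mGal/m
Combined elevation correction = 0.1878416 × 467.0 = 87.7 mGal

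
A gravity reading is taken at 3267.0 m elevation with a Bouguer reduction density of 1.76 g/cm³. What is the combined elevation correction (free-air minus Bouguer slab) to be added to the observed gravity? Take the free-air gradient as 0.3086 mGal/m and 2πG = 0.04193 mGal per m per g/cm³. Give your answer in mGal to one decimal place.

767.1

Combined gradient = 0.3086 − 0.04193 × 1.76 = 0.2348032 mGal/m
Combined elevation correction = 0.2348032 × 3267.0 = 767.1 mGal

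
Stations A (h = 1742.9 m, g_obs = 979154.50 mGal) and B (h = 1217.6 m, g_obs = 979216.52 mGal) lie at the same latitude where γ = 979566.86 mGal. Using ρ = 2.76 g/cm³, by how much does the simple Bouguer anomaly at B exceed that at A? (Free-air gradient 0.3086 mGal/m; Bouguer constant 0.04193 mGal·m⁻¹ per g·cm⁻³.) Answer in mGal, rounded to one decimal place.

-39.3

Δg_SB(A) = 979154.50 − 979566.86 + 0.3086×1742.9 − 0.04193×2.76×1742.9 = -76.20 mGal
Δg_SB(B) = 979216.52 − 979566.86 + 0.3086×1217.6 − 0.04193×2.76×1217.6 = -115.50 mGal
Difference = -115.50 − (-76.20) = -39.30 mGal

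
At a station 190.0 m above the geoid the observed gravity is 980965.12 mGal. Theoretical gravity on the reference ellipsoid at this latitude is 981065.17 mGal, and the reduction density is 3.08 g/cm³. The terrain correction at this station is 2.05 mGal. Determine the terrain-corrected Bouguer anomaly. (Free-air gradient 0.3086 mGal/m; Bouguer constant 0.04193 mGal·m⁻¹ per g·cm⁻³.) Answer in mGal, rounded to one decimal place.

-63.9

Free-air correction = 0.3086 × 190.0 = 58.63 mGal
Free-air anomaly = 980965.12 − 981065.17 + (58.63) = -41.42 mGal
Bouguer slab correction = 0.04193 × 3.08 × 190.0 = 24.54 mGal
Simple Bouguer anomaly = -41.42 − (24.54) = -65.96 mGal
Complete Bouguer anomaly = -65.96 + 2.05 = -63.91 mGal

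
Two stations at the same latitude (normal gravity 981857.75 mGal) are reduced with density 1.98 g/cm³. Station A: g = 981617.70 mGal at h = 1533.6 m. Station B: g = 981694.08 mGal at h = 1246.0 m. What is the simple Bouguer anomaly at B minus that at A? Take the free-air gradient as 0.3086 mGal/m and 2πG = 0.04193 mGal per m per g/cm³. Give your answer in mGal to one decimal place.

Δg_SB(A) = 981617.70 − 981857.75 + 0.3086×1533.6 − 0.04193×1.98×1533.6 = 105.90 mGal
Δg_SB(B) = 981694.08 − 981857.75 + 0.3086×1246.0 − 0.04193×1.98×1246.0 = 117.40 mGal
Difference = 117.40 − (105.90) = 11.50 mGal

11.5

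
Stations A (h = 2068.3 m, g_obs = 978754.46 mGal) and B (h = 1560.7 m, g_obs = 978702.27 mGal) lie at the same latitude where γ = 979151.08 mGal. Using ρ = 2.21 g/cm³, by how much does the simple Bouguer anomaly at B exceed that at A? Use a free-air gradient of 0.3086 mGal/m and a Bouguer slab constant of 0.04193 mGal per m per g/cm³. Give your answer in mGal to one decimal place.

-161.8

Δg_SB(A) = 978754.46 − 979151.08 + 0.3086×2068.3 − 0.04193×2.21×2068.3 = 50.00 mGal
Δg_SB(B) = 978702.27 − 979151.08 + 0.3086×1560.7 − 0.04193×2.21×1560.7 = -111.80 mGal
Difference = -111.80 − (50.00) = -161.80 mGal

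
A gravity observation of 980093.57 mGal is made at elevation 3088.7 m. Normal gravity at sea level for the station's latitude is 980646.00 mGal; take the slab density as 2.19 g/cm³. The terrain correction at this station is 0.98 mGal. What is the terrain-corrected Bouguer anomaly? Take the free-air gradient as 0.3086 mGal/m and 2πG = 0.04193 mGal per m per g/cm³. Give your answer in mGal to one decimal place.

118.1

Free-air correction = 0.3086 × 3088.7 = 953.17 mGal
Free-air anomaly = 980093.57 − 980646.00 + (953.17) = 400.74 mGal
Bouguer slab correction = 0.04193 × 2.19 × 3088.7 = 283.63 mGal
Simple Bouguer anomaly = 400.74 − (283.63) = 117.11 mGal
Complete Bouguer anomaly = 117.11 + 0.98 = 118.09 mGal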